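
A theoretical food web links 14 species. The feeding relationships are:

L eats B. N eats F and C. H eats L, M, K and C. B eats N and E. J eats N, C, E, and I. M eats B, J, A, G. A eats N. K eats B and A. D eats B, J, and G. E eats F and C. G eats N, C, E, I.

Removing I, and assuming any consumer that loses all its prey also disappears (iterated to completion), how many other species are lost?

Remove I.
Every predator of it retains at least one other prey: G still has C, N, E; J still has C, N, E.
No consumer loses all prey, so no secondary extinctions occur.

0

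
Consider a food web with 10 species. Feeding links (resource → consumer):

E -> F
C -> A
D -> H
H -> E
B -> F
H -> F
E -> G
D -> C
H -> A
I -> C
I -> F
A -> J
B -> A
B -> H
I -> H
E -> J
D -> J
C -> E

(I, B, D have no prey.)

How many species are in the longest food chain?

One longest chain: I → H → E → J.
It has 4 species and 3 links.

4 species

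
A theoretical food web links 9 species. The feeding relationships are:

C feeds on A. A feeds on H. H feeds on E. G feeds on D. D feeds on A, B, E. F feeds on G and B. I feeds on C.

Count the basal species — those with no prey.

2

Basal species (no prey listed): B, E.
Count: 2.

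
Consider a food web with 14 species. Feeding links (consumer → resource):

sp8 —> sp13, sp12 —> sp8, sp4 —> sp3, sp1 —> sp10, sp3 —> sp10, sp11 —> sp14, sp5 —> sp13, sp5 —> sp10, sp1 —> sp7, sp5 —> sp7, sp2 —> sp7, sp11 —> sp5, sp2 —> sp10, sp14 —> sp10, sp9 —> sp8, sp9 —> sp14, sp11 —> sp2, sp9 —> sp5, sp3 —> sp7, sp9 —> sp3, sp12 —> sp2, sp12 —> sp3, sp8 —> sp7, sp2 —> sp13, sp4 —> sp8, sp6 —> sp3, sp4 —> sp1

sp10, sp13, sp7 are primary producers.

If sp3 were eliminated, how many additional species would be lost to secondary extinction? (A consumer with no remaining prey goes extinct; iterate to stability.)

1

Remove sp3.
Round 1: sp6 (all prey gone) → extinct.
No further losses. Total secondary extinctions: 1.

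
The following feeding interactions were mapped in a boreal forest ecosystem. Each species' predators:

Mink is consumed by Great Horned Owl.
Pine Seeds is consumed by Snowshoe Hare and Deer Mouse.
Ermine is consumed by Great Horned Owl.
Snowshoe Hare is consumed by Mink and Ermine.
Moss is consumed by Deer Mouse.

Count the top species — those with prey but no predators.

Top species (has prey, but nothing eats it): Deer Mouse, Great Horned Owl.
Count: 2.

2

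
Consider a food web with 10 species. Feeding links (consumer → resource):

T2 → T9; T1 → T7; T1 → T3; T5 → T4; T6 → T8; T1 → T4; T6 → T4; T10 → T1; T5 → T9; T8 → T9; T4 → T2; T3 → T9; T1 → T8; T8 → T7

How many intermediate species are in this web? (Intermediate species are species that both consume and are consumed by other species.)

Intermediate species (has both prey and predators): T8, T3, T2, T4, T1.
Count: 5.

5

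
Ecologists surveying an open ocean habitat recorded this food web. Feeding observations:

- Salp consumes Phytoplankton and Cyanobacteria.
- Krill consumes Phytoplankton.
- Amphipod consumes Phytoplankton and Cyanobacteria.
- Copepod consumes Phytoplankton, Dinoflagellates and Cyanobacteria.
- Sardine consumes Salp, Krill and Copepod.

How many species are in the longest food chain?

3 species

One longest chain: Cyanobacteria → Salp → Sardine.
It has 3 species and 2 links.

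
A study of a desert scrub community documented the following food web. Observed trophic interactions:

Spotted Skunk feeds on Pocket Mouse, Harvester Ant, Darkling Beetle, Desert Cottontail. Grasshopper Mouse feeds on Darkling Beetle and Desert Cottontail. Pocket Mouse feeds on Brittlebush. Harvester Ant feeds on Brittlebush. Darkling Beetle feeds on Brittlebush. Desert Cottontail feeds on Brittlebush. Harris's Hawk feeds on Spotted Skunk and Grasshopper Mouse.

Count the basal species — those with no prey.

Basal species (no prey listed): Brittlebush.
Count: 1.

1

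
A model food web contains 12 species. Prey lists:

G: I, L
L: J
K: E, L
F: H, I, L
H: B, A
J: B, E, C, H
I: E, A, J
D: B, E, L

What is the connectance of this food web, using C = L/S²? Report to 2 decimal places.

The web has S = 12 species and L = 20 feeding links.
C = L / S² = 20 / 144 = 0.1389 ≈ 0.14.

C = 0.14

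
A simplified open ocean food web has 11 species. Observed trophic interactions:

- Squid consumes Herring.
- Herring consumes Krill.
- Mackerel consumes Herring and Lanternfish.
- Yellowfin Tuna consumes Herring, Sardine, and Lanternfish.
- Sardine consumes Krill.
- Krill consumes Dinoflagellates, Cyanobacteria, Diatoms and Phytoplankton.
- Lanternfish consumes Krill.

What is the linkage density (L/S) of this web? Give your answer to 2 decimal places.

There are L = 13 links among S = 11 species.
L/S = 13/11 = 1.1818 ≈ 1.18.

L/S = 1.18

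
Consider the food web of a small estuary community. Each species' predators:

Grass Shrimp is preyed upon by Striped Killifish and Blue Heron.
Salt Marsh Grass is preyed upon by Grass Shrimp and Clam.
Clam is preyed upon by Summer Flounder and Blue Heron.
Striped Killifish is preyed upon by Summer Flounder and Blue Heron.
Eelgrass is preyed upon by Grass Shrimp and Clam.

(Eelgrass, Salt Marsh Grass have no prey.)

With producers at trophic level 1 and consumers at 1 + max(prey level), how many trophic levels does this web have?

Producers (level 1): Eelgrass, Salt Marsh Grass.
Eelgrass → Grass Shrimp → Striped Killifish → Summer Flounder gives Summer Flounder level 4.
No species has a prey at level 4, so no species reaches level 5.

4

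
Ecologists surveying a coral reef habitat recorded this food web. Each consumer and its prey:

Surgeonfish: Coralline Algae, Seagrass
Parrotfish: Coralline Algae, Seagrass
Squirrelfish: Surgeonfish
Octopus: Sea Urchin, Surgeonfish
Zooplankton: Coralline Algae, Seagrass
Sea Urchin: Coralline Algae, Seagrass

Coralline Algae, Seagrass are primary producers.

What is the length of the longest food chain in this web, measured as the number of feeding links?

2 links

One longest chain: Coralline Algae → Sea Urchin → Octopus.
It has 3 species and 2 links.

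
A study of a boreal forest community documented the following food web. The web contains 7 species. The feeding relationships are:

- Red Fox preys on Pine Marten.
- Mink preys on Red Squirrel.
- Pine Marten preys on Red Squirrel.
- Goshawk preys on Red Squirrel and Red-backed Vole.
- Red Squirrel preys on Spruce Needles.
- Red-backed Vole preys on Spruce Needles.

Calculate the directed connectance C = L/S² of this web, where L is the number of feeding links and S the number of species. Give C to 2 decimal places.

C = 0.14

The web has S = 7 species and L = 7 feeding links.
C = L / S² = 7 / 49 = 0.1429 ≈ 0.14.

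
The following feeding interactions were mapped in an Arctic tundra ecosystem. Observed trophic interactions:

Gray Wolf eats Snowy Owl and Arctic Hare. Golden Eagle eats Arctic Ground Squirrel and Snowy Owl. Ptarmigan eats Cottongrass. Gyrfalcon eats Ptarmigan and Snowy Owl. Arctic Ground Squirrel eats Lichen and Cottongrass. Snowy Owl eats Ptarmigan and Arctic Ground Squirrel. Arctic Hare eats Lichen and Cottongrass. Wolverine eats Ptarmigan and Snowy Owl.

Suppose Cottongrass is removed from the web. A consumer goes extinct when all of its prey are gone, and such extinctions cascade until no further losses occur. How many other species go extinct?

1

Remove Cottongrass.
Round 1: Ptarmigan (all prey gone) → extinct.
No further losses. Total secondary extinctions: 1.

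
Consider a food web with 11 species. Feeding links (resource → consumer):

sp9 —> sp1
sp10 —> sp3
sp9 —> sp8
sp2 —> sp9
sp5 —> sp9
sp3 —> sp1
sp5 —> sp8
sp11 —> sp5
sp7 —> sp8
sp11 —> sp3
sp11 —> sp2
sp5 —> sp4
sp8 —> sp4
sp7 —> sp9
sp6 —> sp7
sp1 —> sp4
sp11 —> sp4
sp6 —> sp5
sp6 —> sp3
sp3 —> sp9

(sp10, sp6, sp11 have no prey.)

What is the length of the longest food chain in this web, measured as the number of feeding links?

One longest chain: sp6 → sp5 → sp9 → sp1 → sp4.
It has 5 species and 4 links.

4 links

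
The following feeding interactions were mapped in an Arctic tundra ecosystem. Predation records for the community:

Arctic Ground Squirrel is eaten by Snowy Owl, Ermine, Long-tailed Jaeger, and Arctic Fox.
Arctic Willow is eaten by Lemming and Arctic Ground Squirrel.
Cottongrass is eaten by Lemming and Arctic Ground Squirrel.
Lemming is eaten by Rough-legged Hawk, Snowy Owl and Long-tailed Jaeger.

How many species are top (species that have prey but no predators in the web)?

5

Top species (has prey, but nothing eats it): Snowy Owl, Ermine, Long-tailed Jaeger, Rough-legged Hawk, Arctic Fox.
Count: 5.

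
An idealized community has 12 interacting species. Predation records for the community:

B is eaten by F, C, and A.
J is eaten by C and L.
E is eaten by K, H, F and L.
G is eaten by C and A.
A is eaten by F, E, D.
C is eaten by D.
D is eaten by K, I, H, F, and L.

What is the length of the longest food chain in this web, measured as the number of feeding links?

3 links

One longest chain: G → A → E → H.
It has 4 species and 3 links.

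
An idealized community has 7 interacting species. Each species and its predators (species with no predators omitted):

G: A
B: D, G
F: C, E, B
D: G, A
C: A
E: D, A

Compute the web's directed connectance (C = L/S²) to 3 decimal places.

C = 0.224

The web has S = 7 species and L = 11 feeding links.
C = L / S² = 11 / 49 = 0.2245 ≈ 0.224.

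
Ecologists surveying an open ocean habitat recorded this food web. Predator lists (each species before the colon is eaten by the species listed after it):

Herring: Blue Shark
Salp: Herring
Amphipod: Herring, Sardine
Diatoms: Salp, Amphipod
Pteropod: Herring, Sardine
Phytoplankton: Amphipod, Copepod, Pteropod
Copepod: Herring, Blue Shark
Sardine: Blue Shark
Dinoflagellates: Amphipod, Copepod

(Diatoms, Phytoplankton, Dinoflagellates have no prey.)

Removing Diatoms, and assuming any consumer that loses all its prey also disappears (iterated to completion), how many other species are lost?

1

Remove Diatoms.
Round 1: Salp (all prey gone) → extinct.
No further losses. Total secondary extinctions: 1.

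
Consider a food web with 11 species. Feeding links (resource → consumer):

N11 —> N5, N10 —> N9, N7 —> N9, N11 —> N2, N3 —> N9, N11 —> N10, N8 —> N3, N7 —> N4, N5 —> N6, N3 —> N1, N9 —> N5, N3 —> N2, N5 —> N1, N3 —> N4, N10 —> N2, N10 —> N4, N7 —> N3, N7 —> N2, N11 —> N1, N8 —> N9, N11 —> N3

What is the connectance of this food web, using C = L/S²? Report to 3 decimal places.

C = 0.174

The web has S = 11 species and L = 21 feeding links.
C = L / S² = 21 / 121 = 0.1736 ≈ 0.174.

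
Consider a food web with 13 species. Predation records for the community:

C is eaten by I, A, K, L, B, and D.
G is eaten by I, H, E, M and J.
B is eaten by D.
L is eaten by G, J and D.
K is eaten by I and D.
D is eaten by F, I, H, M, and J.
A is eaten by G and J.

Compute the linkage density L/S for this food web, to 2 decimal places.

There are L = 24 links among S = 13 species.
L/S = 24/13 = 1.8462 ≈ 1.85.

L/S = 1.85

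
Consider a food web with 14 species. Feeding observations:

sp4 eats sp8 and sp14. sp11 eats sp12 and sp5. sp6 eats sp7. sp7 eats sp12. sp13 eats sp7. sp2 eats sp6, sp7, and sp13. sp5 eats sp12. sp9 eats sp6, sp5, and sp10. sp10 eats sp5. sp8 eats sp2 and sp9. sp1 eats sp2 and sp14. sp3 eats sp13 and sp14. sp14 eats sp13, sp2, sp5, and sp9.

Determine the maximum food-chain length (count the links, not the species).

5 links

One longest chain: sp12 → sp5 → sp10 → sp9 → sp14 → sp1.
It has 6 species and 5 links.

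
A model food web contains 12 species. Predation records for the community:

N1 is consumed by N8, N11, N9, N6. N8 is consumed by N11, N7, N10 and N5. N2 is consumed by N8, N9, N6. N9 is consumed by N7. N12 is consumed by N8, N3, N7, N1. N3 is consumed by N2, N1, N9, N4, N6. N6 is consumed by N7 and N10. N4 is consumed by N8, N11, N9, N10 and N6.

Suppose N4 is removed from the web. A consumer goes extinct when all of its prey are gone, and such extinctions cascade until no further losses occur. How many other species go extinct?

Remove N4.
Every predator of it retains at least one other prey: N9 still has N3, N2, N1; N8 still has N12, N2, N1; N6 still has N3, N2, N1; N11 still has N1, N8; N10 still has N8, N6.
No consumer loses all prey, so no secondary extinctions occur.

0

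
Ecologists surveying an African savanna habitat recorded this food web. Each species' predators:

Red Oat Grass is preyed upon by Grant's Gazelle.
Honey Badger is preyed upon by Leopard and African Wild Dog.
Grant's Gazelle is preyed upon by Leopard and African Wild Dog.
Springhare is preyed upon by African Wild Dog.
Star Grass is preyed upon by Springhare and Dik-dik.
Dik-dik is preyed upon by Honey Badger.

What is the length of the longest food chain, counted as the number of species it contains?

One longest chain: Star Grass → Dik-dik → Honey Badger → Leopard.
It has 4 species and 3 links.

4 species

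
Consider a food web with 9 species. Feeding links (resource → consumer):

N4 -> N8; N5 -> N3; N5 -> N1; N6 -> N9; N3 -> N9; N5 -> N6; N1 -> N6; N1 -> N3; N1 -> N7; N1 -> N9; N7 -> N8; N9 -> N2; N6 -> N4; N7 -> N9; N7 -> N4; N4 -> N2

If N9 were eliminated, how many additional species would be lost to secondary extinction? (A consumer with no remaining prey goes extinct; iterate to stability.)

Remove N9.
Every predator of it retains at least one other prey: N2 still has N4.
No consumer loses all prey, so no secondary extinctions occur.

0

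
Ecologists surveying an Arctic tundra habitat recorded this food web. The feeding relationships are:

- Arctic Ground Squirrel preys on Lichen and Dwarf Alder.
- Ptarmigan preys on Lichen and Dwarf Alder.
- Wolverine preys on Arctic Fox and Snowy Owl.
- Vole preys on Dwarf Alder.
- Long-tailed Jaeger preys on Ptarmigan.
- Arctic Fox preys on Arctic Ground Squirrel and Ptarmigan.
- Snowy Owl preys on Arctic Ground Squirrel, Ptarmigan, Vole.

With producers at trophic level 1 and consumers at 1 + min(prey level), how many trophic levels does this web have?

4

Producers (level 1): Dwarf Alder, Lichen.
Following each consumer down to its lowest-level prey: Dwarf Alder → Arctic Ground Squirrel → Arctic Fox → Wolverine (levels 1 through 4).
All prey of Wolverine (Arctic Fox 3, Snowy Owl 3) are at level 3 or above, so Wolverine is at level 1 + 3 = 4.
Every consumer has at least one prey at level 3 or below, so none exceeds level 4.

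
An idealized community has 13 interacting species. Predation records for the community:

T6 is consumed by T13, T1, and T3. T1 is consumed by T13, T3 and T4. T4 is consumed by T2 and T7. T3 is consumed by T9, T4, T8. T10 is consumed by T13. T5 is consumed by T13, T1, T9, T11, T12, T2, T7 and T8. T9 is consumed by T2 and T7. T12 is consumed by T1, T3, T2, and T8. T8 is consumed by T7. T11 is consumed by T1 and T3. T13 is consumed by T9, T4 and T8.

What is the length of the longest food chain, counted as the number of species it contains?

6 species

One longest chain: T5 → T11 → T1 → T13 → T4 → T7.
It has 6 species and 5 links.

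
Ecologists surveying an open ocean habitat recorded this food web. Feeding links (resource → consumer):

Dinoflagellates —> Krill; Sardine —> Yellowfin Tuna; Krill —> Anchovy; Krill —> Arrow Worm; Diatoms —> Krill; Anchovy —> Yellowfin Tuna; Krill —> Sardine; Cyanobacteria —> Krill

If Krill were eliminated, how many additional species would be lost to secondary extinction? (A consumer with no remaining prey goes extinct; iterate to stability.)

Remove Krill.
Round 1: Sardine (all prey gone), Arrow Worm (all prey gone), Anchovy (all prey gone) → extinct.
Round 2: Yellowfin Tuna (all prey gone) → extinct.
No further losses. Total secondary extinctions: 4.

4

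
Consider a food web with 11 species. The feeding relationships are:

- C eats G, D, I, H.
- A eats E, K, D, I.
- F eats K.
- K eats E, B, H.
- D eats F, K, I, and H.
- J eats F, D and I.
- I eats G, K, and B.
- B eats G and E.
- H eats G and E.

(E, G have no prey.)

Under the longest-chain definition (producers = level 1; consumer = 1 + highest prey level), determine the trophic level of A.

Trophic level 6

E is a producer → level 1.
B eats E (level 1); other prey at levels: G 1 → level 2.
K eats B (level 2); other prey at levels: E 1, H 2 → level 3.
F eats K → level 4.
D eats F (level 4); other prey at levels: H 2, K 3, I 4 → level 5.
A eats D (level 5); other prey at levels: E 1, K 3, I 4 → level 6.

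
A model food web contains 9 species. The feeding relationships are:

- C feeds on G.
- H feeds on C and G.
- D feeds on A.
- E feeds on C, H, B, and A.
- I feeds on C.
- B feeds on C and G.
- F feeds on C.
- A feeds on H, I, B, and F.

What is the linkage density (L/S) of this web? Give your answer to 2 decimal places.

There are L = 16 links among S = 9 species.
L/S = 16/9 = 1.7778 ≈ 1.78.

L/S = 1.78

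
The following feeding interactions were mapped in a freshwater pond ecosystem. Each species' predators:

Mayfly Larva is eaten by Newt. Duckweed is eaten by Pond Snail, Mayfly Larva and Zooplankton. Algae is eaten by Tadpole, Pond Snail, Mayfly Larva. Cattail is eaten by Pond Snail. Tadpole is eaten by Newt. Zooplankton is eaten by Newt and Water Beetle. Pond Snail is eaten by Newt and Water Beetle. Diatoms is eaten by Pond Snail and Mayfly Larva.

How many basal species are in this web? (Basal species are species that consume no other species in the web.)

Basal species (no prey listed): Duckweed, Diatoms, Cattail, Algae.
Count: 4.

4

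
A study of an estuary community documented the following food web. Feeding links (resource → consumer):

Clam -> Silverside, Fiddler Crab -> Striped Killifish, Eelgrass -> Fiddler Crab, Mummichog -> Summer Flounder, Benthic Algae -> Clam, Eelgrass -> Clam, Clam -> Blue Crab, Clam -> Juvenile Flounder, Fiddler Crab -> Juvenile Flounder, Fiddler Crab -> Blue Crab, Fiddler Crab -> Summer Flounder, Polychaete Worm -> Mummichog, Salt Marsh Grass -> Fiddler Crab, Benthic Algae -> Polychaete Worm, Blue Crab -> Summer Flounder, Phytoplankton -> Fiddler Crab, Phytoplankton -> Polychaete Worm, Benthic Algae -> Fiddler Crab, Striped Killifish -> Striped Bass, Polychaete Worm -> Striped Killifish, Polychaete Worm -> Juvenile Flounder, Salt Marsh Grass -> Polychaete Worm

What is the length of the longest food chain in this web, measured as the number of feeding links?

One longest chain: Phytoplankton → Fiddler Crab → Blue Crab → Summer Flounder.
It has 4 species and 3 links.

3 links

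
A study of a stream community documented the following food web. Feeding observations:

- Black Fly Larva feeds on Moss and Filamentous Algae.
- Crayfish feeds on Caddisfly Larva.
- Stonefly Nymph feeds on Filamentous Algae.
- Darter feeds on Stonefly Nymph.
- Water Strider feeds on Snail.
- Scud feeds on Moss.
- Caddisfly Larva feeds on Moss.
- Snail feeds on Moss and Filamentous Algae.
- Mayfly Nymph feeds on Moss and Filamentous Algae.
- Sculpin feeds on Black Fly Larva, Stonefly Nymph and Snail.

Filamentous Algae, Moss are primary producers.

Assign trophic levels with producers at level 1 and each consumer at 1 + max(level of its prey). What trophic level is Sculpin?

Trophic level 3

Filamentous Algae is a producer → level 1.
Snail eats Filamentous Algae (level 1); other prey at levels: Moss 1 → level 2.
Sculpin eats Snail (level 2); other prey at levels: Black Fly Larva 2, Stonefly Nymph 2 → level 3.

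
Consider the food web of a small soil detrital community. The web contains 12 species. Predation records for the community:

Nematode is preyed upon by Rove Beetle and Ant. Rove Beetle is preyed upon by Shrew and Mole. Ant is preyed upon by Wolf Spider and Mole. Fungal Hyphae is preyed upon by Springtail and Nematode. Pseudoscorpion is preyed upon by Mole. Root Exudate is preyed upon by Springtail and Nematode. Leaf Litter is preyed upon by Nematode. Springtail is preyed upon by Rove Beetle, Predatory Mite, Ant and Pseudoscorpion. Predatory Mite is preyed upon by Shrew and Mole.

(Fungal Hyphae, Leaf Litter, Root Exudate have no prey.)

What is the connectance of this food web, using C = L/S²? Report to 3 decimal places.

The web has S = 12 species and L = 18 feeding links.
C = L / S² = 18 / 144 = 0.1250 ≈ 0.125.

C = 0.125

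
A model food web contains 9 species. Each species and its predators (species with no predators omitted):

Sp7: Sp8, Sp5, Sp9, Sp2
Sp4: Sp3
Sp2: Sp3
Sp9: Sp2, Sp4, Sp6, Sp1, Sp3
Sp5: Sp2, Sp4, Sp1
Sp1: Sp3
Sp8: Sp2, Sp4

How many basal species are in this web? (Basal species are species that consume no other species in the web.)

1

Basal species (no prey listed): Sp7.
Count: 1.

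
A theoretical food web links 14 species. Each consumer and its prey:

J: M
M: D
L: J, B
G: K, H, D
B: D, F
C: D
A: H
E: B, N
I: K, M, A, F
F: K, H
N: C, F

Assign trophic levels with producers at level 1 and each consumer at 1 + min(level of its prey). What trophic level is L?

D is a producer → level 1.
B eats D → level 2.
L eats B → level 3.
No prey of L is below level 2, so 3 is the minimum.

Trophic level 3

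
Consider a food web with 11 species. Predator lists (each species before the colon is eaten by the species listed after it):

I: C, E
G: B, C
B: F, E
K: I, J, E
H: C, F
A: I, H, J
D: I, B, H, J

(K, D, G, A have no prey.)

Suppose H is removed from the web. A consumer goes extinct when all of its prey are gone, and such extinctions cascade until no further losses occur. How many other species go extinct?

0

Remove H.
Every predator of it retains at least one other prey: C still has G, I; F still has B.
No consumer loses all prey, so no secondary extinctions occur.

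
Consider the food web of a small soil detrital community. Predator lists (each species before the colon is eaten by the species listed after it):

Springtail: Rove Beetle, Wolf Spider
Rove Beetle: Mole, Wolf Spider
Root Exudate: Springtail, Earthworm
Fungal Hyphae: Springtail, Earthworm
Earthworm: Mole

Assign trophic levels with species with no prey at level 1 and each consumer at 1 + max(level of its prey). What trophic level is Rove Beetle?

Root Exudate has no prey (basal) → level 1.
Springtail eats Root Exudate (level 1); other prey at levels: Fungal Hyphae 1 → level 2.
Rove Beetle eats Springtail → level 3.

Trophic level 3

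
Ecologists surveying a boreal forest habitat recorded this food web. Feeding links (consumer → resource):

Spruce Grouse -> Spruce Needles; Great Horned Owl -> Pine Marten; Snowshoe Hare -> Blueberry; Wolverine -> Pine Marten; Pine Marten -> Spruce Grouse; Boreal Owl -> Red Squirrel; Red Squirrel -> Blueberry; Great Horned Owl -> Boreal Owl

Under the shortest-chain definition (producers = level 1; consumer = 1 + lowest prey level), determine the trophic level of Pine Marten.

Trophic level 3

Spruce Needles is a producer → level 1.
Spruce Grouse eats Spruce Needles → level 2.
Pine Marten eats Spruce Grouse → level 3.
No prey of Pine Marten is below level 2, so 3 is the minimum.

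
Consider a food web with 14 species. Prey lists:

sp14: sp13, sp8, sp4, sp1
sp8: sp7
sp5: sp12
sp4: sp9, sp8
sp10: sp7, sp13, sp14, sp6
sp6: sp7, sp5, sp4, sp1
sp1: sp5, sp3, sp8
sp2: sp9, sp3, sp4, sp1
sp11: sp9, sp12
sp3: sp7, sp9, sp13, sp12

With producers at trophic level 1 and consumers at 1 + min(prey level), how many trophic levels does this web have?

3

Producers (level 1): sp7, sp9, sp13, sp12.
Following each consumer down to its lowest-level prey: sp12 → sp5 → sp1 (levels 1 through 3).
All prey of sp1 (sp5 2, sp3 2, sp8 2) are at level 2 or above, so sp1 is at level 1 + 2 = 3.
Every consumer has at least one prey at level 2 or below, so none exceeds level 3.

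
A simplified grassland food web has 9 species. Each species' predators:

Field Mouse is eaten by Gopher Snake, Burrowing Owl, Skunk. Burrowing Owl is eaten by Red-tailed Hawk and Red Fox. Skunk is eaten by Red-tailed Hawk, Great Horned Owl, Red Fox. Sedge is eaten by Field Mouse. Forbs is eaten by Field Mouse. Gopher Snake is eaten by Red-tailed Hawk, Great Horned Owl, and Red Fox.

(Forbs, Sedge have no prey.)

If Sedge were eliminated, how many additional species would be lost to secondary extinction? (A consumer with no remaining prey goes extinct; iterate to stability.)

0

Remove Sedge.
Every predator of it retains at least one other prey: Field Mouse still has Forbs.
No consumer loses all prey, so no secondary extinctions occur.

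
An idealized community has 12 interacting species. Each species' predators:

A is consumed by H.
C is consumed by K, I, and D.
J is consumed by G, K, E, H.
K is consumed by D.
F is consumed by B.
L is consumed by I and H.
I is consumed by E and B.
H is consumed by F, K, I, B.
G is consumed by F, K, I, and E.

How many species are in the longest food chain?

One longest chain: J → H → K → D.
It has 4 species and 3 links.

4 species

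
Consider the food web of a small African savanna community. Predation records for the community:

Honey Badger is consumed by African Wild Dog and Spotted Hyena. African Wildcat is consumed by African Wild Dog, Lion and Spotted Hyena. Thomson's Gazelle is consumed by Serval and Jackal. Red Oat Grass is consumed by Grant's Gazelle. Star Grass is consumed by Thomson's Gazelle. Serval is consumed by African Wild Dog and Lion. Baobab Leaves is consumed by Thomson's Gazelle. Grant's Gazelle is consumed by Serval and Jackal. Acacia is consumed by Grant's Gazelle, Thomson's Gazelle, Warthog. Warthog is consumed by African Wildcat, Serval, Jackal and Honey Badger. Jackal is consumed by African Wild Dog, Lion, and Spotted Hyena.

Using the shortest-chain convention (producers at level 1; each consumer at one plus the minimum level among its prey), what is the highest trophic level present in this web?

4

Producers (level 1): Red Oat Grass, Baobab Leaves, Acacia, Star Grass.
Following each consumer down to its lowest-level prey: Acacia → Warthog → Serval → Lion (levels 1 through 4).
All prey of Lion (Serval 3, African Wildcat 3, Jackal 3) are at level 3 or above, so Lion is at level 1 + 3 = 4.
Every consumer has at least one prey at level 3 or below, so none exceeds level 4.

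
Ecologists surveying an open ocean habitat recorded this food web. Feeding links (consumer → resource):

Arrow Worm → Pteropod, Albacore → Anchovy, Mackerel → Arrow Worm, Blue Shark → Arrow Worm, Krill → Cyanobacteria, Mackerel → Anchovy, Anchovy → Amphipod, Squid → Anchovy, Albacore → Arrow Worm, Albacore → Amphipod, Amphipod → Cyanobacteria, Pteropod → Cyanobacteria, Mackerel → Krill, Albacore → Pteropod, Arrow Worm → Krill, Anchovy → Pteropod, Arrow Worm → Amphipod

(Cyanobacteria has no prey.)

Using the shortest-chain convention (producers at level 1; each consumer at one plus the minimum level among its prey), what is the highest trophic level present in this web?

Producers (level 1): Cyanobacteria.
Following each consumer down to its lowest-level prey: Cyanobacteria → Krill → Arrow Worm → Blue Shark (levels 1 through 4).
All prey of Blue Shark (Arrow Worm 3) are at level 3 or above, so Blue Shark is at level 1 + 3 = 4.
Every consumer has at least one prey at level 3 or below, so none exceeds level 4.

4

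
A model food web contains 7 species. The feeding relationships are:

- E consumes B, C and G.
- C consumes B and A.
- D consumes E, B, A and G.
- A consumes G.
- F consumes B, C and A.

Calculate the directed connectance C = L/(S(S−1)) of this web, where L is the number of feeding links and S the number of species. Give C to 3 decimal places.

C = 0.310

The web has S = 7 species and L = 13 feeding links.
C = L / (S(S−1)) = 13 / 42 = 0.3095 ≈ 0.310.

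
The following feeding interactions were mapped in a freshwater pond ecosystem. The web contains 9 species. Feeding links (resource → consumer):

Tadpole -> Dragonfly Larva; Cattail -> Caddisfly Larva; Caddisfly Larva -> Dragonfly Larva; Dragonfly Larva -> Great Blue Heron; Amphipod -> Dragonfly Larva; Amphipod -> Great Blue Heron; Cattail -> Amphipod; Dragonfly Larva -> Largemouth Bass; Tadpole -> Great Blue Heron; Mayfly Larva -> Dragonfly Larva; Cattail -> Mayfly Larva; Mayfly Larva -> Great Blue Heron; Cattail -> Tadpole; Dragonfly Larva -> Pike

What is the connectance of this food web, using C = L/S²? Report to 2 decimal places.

The web has S = 9 species and L = 14 feeding links.
C = L / S² = 14 / 81 = 0.1728 ≈ 0.17.

C = 0.17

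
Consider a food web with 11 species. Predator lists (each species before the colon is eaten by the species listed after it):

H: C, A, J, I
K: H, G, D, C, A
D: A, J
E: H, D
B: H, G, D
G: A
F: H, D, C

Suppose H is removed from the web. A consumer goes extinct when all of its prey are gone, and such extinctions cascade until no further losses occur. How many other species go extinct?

Remove H.
Round 1: I (all prey gone) → extinct.
No further losses. Total secondary extinctions: 1.

1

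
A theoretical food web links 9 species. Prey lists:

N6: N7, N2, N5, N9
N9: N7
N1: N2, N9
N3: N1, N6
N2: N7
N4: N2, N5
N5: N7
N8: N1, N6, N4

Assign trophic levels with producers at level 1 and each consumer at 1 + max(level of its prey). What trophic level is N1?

Trophic level 3

N7 is a producer → level 1.
N2 eats N7 → level 2.
N1 eats N2 (level 2); other prey at levels: N9 2 → level 3.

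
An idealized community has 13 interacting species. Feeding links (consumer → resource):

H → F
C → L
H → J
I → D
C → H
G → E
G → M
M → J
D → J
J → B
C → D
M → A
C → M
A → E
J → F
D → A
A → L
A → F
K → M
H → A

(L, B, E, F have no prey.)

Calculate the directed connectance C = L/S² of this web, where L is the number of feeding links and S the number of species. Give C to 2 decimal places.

The web has S = 13 species and L = 20 feeding links.
C = L / S² = 20 / 169 = 0.1183 ≈ 0.12.

C = 0.12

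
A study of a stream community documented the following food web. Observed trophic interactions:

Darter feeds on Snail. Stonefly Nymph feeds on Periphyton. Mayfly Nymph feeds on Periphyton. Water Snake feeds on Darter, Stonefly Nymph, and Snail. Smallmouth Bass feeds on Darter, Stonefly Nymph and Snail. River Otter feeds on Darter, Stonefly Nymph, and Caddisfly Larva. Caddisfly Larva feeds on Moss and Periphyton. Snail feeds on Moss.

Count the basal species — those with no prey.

Basal species (no prey listed): Periphyton, Moss.
Count: 2.

2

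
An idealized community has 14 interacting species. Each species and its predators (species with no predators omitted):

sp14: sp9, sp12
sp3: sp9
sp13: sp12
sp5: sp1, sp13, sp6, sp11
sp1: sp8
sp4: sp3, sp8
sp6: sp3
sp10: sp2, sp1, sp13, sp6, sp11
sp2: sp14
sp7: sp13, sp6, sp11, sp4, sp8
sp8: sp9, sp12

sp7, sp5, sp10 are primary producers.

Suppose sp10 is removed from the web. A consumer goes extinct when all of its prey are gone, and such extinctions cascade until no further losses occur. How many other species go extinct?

Remove sp10.
Round 1: sp2 (all prey gone) → extinct.
Round 2: sp14 (all prey gone) → extinct.
No further losses. Total secondary extinctions: 2.

2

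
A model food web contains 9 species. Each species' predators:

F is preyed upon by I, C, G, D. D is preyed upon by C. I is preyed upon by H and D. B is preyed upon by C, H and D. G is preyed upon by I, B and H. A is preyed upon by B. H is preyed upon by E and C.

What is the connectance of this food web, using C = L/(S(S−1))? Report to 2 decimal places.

C = 0.22

The web has S = 9 species and L = 16 feeding links.
C = L / (S(S−1)) = 16 / 72 = 0.2222 ≈ 0.22.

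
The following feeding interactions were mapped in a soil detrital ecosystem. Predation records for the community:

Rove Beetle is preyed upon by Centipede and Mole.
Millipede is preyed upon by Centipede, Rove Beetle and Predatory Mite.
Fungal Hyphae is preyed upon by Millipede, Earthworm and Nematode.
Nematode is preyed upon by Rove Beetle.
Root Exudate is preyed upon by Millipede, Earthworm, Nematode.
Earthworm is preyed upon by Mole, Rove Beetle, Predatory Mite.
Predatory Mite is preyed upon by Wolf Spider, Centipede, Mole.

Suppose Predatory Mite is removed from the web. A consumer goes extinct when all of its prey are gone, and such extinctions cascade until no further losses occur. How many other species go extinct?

Remove Predatory Mite.
Round 1: Wolf Spider (all prey gone) → extinct.
No further losses. Total secondary extinctions: 1.

1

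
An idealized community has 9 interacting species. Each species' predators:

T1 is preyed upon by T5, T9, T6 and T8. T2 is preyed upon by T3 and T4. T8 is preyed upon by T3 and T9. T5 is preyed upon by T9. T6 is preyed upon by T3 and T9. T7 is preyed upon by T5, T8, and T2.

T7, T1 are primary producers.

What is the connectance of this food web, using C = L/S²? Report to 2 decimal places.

C = 0.17

The web has S = 9 species and L = 14 feeding links.
C = L / S² = 14 / 81 = 0.1728 ≈ 0.17.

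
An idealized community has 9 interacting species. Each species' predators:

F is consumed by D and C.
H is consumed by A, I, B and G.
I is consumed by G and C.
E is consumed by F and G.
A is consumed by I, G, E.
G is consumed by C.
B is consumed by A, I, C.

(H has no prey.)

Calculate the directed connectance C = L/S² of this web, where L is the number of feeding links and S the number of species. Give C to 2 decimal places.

The web has S = 9 species and L = 17 feeding links.
C = L / S² = 17 / 81 = 0.2099 ≈ 0.21.

C = 0.21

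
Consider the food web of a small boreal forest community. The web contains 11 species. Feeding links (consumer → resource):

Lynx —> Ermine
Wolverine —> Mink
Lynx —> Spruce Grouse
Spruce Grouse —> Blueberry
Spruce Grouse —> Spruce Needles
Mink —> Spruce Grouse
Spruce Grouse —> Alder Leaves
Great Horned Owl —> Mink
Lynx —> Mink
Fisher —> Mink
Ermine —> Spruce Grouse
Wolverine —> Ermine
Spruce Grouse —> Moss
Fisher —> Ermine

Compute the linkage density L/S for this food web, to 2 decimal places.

There are L = 14 links among S = 11 species.
L/S = 14/11 = 1.2727 ≈ 1.27.

L/S = 1.27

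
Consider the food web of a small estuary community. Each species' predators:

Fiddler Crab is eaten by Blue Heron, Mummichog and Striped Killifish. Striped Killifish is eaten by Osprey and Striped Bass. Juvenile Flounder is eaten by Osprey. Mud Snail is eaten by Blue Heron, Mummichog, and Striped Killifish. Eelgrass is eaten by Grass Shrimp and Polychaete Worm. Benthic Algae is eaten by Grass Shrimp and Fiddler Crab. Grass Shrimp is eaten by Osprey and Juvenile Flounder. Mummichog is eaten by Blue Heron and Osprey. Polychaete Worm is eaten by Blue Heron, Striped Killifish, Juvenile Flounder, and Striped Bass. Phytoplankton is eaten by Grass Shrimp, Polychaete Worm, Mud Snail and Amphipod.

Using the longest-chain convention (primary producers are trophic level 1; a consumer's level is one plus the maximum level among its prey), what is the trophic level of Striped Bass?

Benthic Algae is a producer → level 1.
Fiddler Crab eats Benthic Algae → level 2.
Striped Killifish eats Fiddler Crab (level 2); other prey at levels: Mud Snail 2, Polychaete Worm 2 → level 3.
Striped Bass eats Striped Killifish (level 3); other prey at levels: Polychaete Worm 2 → level 4.

Trophic level 4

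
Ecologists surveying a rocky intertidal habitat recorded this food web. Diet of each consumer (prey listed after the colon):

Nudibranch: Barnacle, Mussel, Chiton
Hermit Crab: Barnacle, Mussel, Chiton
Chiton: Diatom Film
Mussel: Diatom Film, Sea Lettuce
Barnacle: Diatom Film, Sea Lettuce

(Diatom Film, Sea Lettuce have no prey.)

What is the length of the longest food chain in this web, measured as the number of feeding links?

2 links

One longest chain: Diatom Film → Barnacle → Hermit Crab.
It has 3 species and 2 links.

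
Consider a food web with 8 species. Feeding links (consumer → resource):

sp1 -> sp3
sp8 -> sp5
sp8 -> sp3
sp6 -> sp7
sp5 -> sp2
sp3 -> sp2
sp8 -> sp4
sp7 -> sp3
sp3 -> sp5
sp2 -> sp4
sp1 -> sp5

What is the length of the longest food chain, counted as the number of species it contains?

6 species

One longest chain: sp4 → sp2 → sp5 → sp3 → sp7 → sp6.
It has 6 species and 5 links.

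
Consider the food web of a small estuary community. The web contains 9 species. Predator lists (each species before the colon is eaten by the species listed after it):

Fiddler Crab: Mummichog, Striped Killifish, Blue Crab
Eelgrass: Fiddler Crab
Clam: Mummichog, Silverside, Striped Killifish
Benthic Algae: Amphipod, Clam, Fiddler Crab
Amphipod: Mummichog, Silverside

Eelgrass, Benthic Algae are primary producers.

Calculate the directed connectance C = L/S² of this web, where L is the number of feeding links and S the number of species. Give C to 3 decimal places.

The web has S = 9 species and L = 12 feeding links.
C = L / S² = 12 / 81 = 0.1481 ≈ 0.148.

C = 0.148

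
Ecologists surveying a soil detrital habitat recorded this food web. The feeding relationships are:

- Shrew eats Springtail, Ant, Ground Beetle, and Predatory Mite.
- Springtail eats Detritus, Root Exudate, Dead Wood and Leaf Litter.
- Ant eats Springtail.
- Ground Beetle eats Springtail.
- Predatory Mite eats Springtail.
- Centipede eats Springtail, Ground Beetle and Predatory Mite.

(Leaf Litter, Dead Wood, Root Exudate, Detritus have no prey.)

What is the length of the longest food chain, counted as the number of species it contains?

One longest chain: Leaf Litter → Springtail → Predatory Mite → Centipede.
It has 4 species and 3 links.

4 species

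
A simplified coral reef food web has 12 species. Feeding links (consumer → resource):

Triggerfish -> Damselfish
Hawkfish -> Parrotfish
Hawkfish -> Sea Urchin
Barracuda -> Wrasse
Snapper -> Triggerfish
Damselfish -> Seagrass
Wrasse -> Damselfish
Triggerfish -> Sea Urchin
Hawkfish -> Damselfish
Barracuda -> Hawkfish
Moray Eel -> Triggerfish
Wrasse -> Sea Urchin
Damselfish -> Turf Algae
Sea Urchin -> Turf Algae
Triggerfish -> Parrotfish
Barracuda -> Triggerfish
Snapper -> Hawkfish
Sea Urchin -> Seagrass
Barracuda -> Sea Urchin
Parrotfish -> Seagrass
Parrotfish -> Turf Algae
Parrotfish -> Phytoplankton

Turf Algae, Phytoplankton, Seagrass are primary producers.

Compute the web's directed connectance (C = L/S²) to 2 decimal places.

C = 0.15

The web has S = 12 species and L = 22 feeding links.
C = L / S² = 22 / 144 = 0.1528 ≈ 0.15.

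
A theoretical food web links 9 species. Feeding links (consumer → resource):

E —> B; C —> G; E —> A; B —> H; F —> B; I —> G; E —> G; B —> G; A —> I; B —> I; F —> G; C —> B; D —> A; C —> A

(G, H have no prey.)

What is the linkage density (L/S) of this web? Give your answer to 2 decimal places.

L/S = 1.56

There are L = 14 links among S = 9 species.
L/S = 14/9 = 1.5556 ≈ 1.56.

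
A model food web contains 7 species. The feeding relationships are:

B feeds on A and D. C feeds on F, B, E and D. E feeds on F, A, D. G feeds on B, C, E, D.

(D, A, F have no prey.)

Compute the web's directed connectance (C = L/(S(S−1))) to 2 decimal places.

The web has S = 7 species and L = 13 feeding links.
C = L / (S(S−1)) = 13 / 42 = 0.3095 ≈ 0.31.

C = 0.31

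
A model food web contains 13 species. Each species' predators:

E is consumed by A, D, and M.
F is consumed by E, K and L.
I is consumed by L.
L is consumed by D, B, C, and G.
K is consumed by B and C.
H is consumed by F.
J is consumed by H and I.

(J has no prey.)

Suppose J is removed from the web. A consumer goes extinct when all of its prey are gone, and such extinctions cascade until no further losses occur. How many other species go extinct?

Remove J.
Round 1: I (all prey gone), H (all prey gone) → extinct.
Round 2: F (all prey gone) → extinct.
Round 3: K (all prey gone), E (all prey gone), L (all prey gone) → extinct.
Round 4: B (all prey gone), A (all prey gone), G (all prey gone), C (all prey gone), M (all prey gone), D (all prey gone) → extinct.
No further losses. Total secondary extinctions: 12.

12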